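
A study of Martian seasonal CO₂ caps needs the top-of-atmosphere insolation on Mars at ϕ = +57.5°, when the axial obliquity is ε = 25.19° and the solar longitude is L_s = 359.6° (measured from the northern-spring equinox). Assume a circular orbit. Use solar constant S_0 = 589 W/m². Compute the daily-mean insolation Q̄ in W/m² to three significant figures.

Q̄ ≈ 100 W/m²

Solar declination: sin δ = sin ε · sin L_s = sin 25.19° × sin 359.6° = -0.00297, so δ = -0.170°.
cos h₀ = −tan(+57.5°) tan(-0.170°) = 0.0047, h₀ = 1.5661 rad.
Bracket: h₀ sin ϕ sin δ + cos ϕ cos δ sin h₀ = 1.5661×0.84339×-0.00297 + 0.53730×1.00000×0.99999 = -0.003923 + 0.537295 = 0.533372.
Q̄ = (S_0/π) × [bracket] = (589/π) × 0.533372 = 100.0 W/m².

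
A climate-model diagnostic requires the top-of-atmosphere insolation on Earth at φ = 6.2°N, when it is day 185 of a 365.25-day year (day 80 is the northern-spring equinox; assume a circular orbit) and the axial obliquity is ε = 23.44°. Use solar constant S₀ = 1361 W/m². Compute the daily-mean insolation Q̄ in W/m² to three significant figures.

Q̄ ≈ 426 W/m²

Solar longitude: λ_s = 360° × (185 − 80)/365.25 = 103.491°.
sin δ = sin 23.44° × sin 103.491° = 0.38681, so δ = +22.756°.
cos H₀ = −tan(+6.2°) tan(+22.756°) = -0.0456, H₀ = 1.6164 rad.
Bracket: H₀ sin φ sin δ + cos φ cos δ sin H₀ = 1.6164×0.10800×0.38681 + 0.99415×0.92216×0.99896 = 0.067526 + 0.915812 = 0.983338.
Q̄ = (S₀/π) × [bracket] = (1361/π) × 0.983338 = 426.0 W/m².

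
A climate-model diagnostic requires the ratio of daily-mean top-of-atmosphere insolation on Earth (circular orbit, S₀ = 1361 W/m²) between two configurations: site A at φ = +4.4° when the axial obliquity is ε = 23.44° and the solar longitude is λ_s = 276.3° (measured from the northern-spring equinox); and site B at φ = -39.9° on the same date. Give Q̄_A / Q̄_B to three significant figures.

Q̄_A / Q̄_B ≈ 0.756

— Configuration A (φ=+4.4°):
Solar declination: sin δ = sin ε · sin λ_s = sin 23.44° × sin 276.3° = -0.39539, so δ = -23.290°.
cos H₀ = −tan(+4.4°) tan(-23.290°) = 0.0331, H₀ = 1.5377 rad.
Bracket: H₀ sin φ sin δ + cos φ cos δ sin H₀ = 1.5377×0.07672×-0.39539 + 0.99705×0.91851×0.99945 = -0.046645 + 0.915297 = 0.868652.
Q̄ = (S₀/π) × [bracket] = (1361/π) × 0.868652 = 376.32 W/m².
— Configuration B (φ=-39.9°):
cos H₀ = −tan(-39.9°) tan(-23.290°) = -0.3599, H₀ = 1.9390 rad.
Bracket: H₀ sin φ sin δ + cos φ cos δ sin H₀ = 1.9390×-0.64145×-0.39539 + 0.76717×0.91851×0.93298 = 0.491775 + 0.657427 = 1.149202.
Q̄ = (S₀/π) × [bracket] = (1361/π) × 1.149202 = 497.86 W/m².
Ratio Q̄_A / Q̄_B = 376.32 / 497.86 = 0.7559.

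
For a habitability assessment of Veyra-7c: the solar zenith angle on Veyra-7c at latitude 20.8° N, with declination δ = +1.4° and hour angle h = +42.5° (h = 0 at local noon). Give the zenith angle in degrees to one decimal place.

cos θ_z = sin φ sin δ + cos φ cos δ cos h = 0.008676 + 0.689020 = 0.697696.
θ_z = arccos(0.697696) = 45.8°.

θ_z = 45.8°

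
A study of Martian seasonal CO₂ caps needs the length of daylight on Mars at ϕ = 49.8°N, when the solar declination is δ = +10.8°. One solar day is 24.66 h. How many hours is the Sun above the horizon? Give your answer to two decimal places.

14.12 h

cos h₀ = −tan ϕ · tan δ = −tan(+49.8°) × tan(+10.800°) = -0.2257, so h₀ = 1.7985 rad = 103.05°.
Daylight = 2h₀/(2π) × 24.66 h = (1.7985/π) × 24.66 = 14.12 h.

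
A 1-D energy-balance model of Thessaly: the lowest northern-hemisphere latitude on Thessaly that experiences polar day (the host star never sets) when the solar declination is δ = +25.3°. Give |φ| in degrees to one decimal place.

Polar day requires cos H₀ = −tan φ tan δ ≤ −1, i.e. tan φ tan δ ≥ 1.
The boundary is |tan φ| · |tan δ| = 1, so |φ| = 90° − |δ| = 90° − 25.3° = 64.7° in the northern hemisphere.

|φ| = 64.7°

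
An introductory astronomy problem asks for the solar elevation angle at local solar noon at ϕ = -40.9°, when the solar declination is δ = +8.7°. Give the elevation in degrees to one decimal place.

At local noon the hour angle is zero, so the zenith angle equals |ϕ − δ| = |-40.9° − (+8.700°)| = 49.600°.
Elevation = 90° − 49.600° = 40.4°.

40.4°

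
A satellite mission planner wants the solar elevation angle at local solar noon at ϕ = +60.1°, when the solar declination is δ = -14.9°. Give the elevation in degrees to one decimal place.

15.0°

At local noon the hour angle is zero, so the zenith angle equals |ϕ − δ| = |+60.1° − (-14.900°)| = 75.000°.
Elevation = 90° − 75.000° = 15.0°.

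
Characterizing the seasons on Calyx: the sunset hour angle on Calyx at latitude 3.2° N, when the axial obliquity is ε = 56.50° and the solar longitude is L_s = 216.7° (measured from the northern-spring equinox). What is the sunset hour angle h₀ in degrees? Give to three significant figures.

Solar declination: sin δ = sin ε · sin L_s = sin 56.50° × sin 216.7° = -0.49835, so δ = -29.891°.
cos h₀ = −tan ϕ · tan δ = −tan(+3.2°) × tan(-29.891°) = 0.0321, so h₀ = 1.5387 rad = 88.16°.

h₀ = 88.2°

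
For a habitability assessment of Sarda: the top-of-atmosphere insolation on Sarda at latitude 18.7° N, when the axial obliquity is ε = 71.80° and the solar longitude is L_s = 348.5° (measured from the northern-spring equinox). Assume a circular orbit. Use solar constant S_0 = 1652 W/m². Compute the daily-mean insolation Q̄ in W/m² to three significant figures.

Solar declination: sin δ = sin ε · sin L_s = sin 71.80° × sin 348.5° = -0.18939, so δ = -10.917°.
cos h₀ = −tan(+18.7°) tan(-10.917°) = 0.0653, h₀ = 1.5055 rad.
Bracket: h₀ sin ϕ sin δ + cos ϕ cos δ sin h₀ = 1.5055×0.32061×-0.18939 + 0.94721×0.98190×0.99787 = -0.091414 + 0.928084 = 0.836670.
Q̄ = (S_0/π) × [bracket] = (1652/π) × 0.836670 = 440.0 W/m².

Q̄ ≈ 440 W/m²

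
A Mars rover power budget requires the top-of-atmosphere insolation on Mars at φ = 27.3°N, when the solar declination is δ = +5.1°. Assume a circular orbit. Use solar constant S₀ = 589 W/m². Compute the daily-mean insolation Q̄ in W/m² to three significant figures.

Q̄ ≈ 178 W/m²

cos H₀ = −tan(+27.3°) tan(+5.100°) = -0.0461, H₀ = 1.6169 rad.
Bracket: H₀ sin φ sin δ + cos φ cos δ sin H₀ = 1.6169×0.45865×0.08889 + 0.88862×0.99604×0.99894 = 0.065920 + 0.884163 = 0.950083.
Q̄ = (S₀/π) × [bracket] = (589/π) × 0.950083 = 178.1 W/m².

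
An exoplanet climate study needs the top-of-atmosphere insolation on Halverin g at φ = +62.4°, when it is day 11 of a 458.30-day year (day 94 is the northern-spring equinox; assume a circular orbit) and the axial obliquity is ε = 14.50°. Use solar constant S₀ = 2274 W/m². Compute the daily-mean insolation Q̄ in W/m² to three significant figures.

Q̄ ≈ 131 W/m²

Solar longitude: λ_s = 360° × (11 − 94)/458.30 = -65.197°, i.e. -65.197° + 360° = 294.803°.
sin δ = sin 14.50° × sin 294.803° = -0.22728, so δ = -13.137°.
cos H₀ = −tan(+62.4°) tan(-13.137°) = 0.4464, H₀ = 1.1080 rad.
Bracket: H₀ sin φ sin δ + cos φ cos δ sin H₀ = 1.1080×0.88620×-0.22728 + 0.46330×0.97383×0.89481 = -0.223168 + 0.403716 = 0.180548.
Q̄ = (S₀/π) × [bracket] = (2274/π) × 0.180548 = 130.7 W/m².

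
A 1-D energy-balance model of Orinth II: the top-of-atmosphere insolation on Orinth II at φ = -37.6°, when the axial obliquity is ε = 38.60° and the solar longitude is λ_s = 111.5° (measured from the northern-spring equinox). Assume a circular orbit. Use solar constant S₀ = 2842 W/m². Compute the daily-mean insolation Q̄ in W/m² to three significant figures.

Q̄ ≈ 171 W/m²

Solar declination: sin δ = sin ε · sin λ_s = sin 38.60° × sin 111.5° = 0.58047, so δ = +35.484°.
cos H₀ = −tan(-37.6°) tan(+35.484°) = 0.5490, H₀ = 0.9897 rad.
Bracket: H₀ sin φ sin δ + cos φ cos δ sin H₀ = 0.9897×-0.61015×0.58047 + 0.79229×0.81428×0.83584 = -0.350526 + 0.539239 = 0.188713.
Q̄ = (S₀/π) × [bracket] = (2842/π) × 0.188713 = 170.7 W/m².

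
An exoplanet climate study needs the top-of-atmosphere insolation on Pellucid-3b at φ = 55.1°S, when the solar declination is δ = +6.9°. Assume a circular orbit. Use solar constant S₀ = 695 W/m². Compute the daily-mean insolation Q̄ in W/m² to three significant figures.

Q̄ ≈ 93.3 W/m²

cos H₀ = −tan(-55.1°) tan(+6.900°) = 0.1735, H₀ = 1.3964 rad.
Bracket: H₀ sin φ sin δ + cos φ cos δ sin H₀ = 1.3964×-0.82015×0.12014 + 0.57215×0.99276×0.98484 = -0.137591 + 0.559397 = 0.421806.
Q̄ = (S₀/π) × [bracket] = (695/π) × 0.421806 = 93.31 W/m².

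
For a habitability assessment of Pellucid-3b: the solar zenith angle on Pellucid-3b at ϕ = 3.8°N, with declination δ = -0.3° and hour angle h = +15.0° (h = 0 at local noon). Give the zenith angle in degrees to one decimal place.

θ_z = 15.5°

cos θ_z = sin ϕ sin δ + cos ϕ cos δ cos h = -0.000347 + 0.963789 = 0.963442.
θ_z = arccos(0.963442) = 15.5°.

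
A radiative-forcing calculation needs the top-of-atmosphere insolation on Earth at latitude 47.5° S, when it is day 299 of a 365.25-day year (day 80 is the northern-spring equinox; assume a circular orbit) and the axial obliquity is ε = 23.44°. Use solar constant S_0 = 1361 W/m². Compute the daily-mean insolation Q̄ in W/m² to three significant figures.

Q̄ ≈ 411 W/m²

Solar longitude: L_s = 360° × (299 − 80)/365.25 = 215.852°.
sin δ = sin 23.44° × sin 215.852° = -0.23298, so δ = -13.473°.
cos h₀ = −tan(-47.5°) tan(-13.473°) = -0.2615, h₀ = 1.8353 rad.
Bracket: h₀ sin ϕ sin δ + cos ϕ cos δ sin h₀ = 1.8353×-0.73728×-0.23298 + 0.67559×0.97248×0.96522 = 0.315252 + 0.634147 = 0.949399.
Q̄ = (S_0/π) × [bracket] = (1361/π) × 0.949399 = 411.3 W/m².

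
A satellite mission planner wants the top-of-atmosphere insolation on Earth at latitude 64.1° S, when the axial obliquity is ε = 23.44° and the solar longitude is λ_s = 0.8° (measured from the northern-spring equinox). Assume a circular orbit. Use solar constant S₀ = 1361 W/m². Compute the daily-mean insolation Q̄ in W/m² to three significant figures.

Solar declination: sin δ = sin ε · sin λ_s = sin 23.44° × sin 0.8° = 0.00555, so δ = +0.318°.
cos H₀ = −tan(-64.1°) tan(+0.318°) = 0.0114, H₀ = 1.5594 rad.
Bracket: H₀ sin φ sin δ + cos φ cos δ sin H₀ = 1.5594×-0.89956×0.00555 + 0.43680×0.99998×0.99993 = -0.007785 + 0.436761 = 0.428976.
Q̄ = (S₀/π) × [bracket] = (1361/π) × 0.428976 = 185.8 W/m².

Q̄ ≈ 186 W/m²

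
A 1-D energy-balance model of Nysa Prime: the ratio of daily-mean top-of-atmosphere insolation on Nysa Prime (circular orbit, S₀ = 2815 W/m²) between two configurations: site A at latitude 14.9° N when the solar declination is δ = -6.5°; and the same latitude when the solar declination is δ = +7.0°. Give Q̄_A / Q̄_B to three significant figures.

Q̄_A / Q̄_B ≈ 0.907

— Configuration A (φ=+14.9°):
cos H₀ = −tan(+14.9°) tan(-6.500°) = 0.0303, H₀ = 1.5405 rad.
Bracket: H₀ sin φ sin δ + cos φ cos δ sin H₀ = 1.5405×0.25713×-0.11320 + 0.96638×0.99357×0.99954 = -0.044840 + 0.959725 = 0.914885.
Q̄ = (S₀/π) × [bracket] = (2815/π) × 0.914885 = 819.78 W/m².
— Configuration B (φ=+14.9°):
cos H₀ = −tan(+14.9°) tan(+7.000°) = -0.0327, H₀ = 1.6035 rad.
Bracket: H₀ sin φ sin δ + cos φ cos δ sin H₀ = 1.6035×0.25713×0.12187 + 0.96638×0.99255×0.99947 = 0.050248 + 0.958672 = 1.008920.
Q̄ = (S₀/π) × [bracket] = (2815/π) × 1.008920 = 904.04 W/m².
Ratio Q̄_A / Q̄_B = 819.78 / 904.04 = 0.9068.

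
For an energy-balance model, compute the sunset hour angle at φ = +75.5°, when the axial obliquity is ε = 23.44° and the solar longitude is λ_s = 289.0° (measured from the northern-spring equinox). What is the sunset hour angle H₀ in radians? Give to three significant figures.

Solar declination: sin δ = sin ε · sin λ_s = sin 23.44° × sin 289.0° = -0.37612, so δ = -22.093°.
cos H₀ = −tan φ · tan δ = 1.5696 ≥ 1, so the Sun never rises (polar night) and H₀ = 0.

H₀ = 0.00 rad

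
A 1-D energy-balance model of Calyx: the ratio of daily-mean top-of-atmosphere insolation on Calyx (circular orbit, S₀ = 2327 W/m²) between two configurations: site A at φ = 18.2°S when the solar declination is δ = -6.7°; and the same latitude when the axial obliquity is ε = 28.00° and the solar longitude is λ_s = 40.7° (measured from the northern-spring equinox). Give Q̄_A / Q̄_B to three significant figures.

Q̄_A / Q̄_B ≈ 1.32

— Configuration A (φ=-18.2°):
cos H₀ = −tan(-18.2°) tan(-6.700°) = -0.0386, H₀ = 1.6094 rad.
Bracket: H₀ sin φ sin δ + cos φ cos δ sin H₀ = 1.6094×-0.31233×-0.11667 + 0.94997×0.99317×0.99925 = 0.058646 + 0.942774 = 1.001420.
Q̄ = (S₀/π) × [bracket] = (2327/π) × 1.001420 = 741.76 W/m².
— Configuration B (φ=-18.2°):
Solar declination: sin δ = sin ε · sin λ_s = sin 28.00° × sin 40.7° = 0.30614, so δ = +17.827°.
cos H₀ = −tan(-18.2°) tan(+17.827°) = 0.1057, H₀ = 1.4649 rad.
Bracket: H₀ sin φ sin δ + cos φ cos δ sin H₀ = 1.4649×-0.31233×0.30614 + 0.94997×0.95199×0.99439 = -0.140069 + 0.899288 = 0.759219.
Q̄ = (S₀/π) × [bracket] = (2327/π) × 0.759219 = 562.36 W/m².
Ratio Q̄_A / Q̄_B = 741.76 / 562.36 = 1.319.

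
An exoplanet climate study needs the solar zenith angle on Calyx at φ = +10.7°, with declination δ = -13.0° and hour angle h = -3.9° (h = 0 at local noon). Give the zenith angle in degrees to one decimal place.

cos θ_z = sin φ sin δ + cos φ cos δ cos h = -0.041766 + 0.955211 = 0.913445.
θ_z = arccos(0.913445) = 24.0°.

θ_z = 24.0°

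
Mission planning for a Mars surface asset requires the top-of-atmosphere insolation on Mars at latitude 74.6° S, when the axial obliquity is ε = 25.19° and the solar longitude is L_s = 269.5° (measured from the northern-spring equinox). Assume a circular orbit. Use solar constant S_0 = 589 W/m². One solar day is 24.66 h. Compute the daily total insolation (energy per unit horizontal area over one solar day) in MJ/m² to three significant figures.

21.5 MJ/m²

Solar declination: sin δ = sin ε · sin L_s = sin 25.19° × sin 269.5° = -0.42561, so δ = -25.189°.
cos h₀ = −tan(-74.6°) tan(-25.189°) = -1.7075 ≤ −1 ⇒ polar day, h₀ = π.
Bracket: h₀ sin ϕ sin δ + cos ϕ cos δ sin h₀ = 3.1416×-0.96410×-0.42561 + 0.26556×0.90491×0.00000 = 1.289095 + 0.000000 = 1.289095.
Q̄ = (S_0/π) × [bracket] = (589/π) × 1.289095 = 241.69 W/m².
Daily total = Q̄ × 24.66 h × 3600 s/h = 241.69 × 24.66 × 3600 / 10⁶ = 21.46 MJ/m².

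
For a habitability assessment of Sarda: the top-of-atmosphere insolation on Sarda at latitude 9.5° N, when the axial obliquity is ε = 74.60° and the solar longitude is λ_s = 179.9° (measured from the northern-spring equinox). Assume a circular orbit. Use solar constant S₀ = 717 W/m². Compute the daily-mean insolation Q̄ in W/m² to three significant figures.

Q̄ ≈ 225 W/m²

Solar declination: sin δ = sin ε · sin λ_s = sin 74.60° × sin 179.9° = 0.00168, so δ = +0.096°.
cos H₀ = −tan(+9.5°) tan(+0.096°) = -0.0003, H₀ = 1.5711 rad.
Bracket: H₀ sin φ sin δ + cos φ cos δ sin H₀ = 1.5711×0.16505×0.00168 + 0.98629×1.00000×1.00000 = 0.000436 + 0.986290 = 0.986726.
Q̄ = (S₀/π) × [bracket] = (717/π) × 0.986726 = 225.2 W/m².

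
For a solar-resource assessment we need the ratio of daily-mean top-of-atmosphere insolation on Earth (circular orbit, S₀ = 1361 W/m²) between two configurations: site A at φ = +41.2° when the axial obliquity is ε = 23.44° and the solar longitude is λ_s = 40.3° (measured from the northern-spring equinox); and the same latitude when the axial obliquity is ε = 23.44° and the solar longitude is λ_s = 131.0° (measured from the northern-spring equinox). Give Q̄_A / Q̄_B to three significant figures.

— Configuration A (φ=+41.2°):
Solar declination: sin δ = sin ε · sin λ_s = sin 23.44° × sin 40.3° = 0.25729, so δ = +14.909°.
cos H₀ = −tan(+41.2°) tan(+14.909°) = -0.2331, H₀ = 1.8060 rad.
Bracket: H₀ sin φ sin δ + cos φ cos δ sin H₀ = 1.8060×0.65869×0.25729 + 0.75241×0.96634×0.97246 = 0.306071 + 0.707060 = 1.013131.
Q̄ = (S₀/π) × [bracket] = (1361/π) × 1.013131 = 438.91 W/m².
— Configuration B (φ=+41.2°):
Solar declination: sin δ = sin ε · sin λ_s = sin 23.44° × sin 131.0° = 0.30021, so δ = +17.471°.
cos H₀ = −tan(+41.2°) tan(+17.471°) = -0.2755, H₀ = 1.8499 rad.
Bracket: H₀ sin φ sin δ + cos φ cos δ sin H₀ = 1.8499×0.65869×0.30021 + 0.75241×0.95387×0.96129 = 0.365809 + 0.689919 = 1.055728.
Q̄ = (S₀/π) × [bracket] = (1361/π) × 1.055728 = 457.36 W/m².
Ratio Q̄_A / Q̄_B = 438.91 / 457.36 = 0.9597.

Q̄_A / Q̄_B ≈ 0.960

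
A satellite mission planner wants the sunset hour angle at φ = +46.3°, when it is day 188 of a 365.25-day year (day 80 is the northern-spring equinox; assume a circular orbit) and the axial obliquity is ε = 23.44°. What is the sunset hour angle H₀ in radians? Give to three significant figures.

Solar longitude: λ_s = 360° × (188 − 80)/365.25 = 106.448°.
sin δ = sin 23.44° × sin 106.448° = 0.38151, so δ = +22.427°.
cos H₀ = −tan φ · tan δ = −tan(+46.3°) × tan(+22.427°) = -0.4319, so H₀ = 2.0174 rad = 115.59°.

H₀ = 2.02 rad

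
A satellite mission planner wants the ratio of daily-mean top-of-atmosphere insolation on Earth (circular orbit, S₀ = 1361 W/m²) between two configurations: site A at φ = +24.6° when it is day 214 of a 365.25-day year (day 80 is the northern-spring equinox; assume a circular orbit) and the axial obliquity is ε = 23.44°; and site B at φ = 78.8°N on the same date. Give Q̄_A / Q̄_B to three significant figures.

Q̄_A / Q̄_B ≈ 1.18

— Configuration A (φ=+24.6°):
Solar longitude: λ_s = 360° × (214 − 80)/365.25 = 132.074°.
sin δ = sin 23.44° × sin 132.074° = 0.29527, so δ = +17.174°.
cos H₀ = −tan(+24.6°) tan(+17.174°) = -0.1415, H₀ = 1.7128 rad.
Bracket: H₀ sin φ sin δ + cos φ cos δ sin H₀ = 1.7128×0.41628×0.29527 + 0.90924×0.95541×0.98994 = 0.210529 + 0.859958 = 1.070487.
Q̄ = (S₀/π) × [bracket] = (1361/π) × 1.070487 = 463.76 W/m².
— Configuration B (φ=+78.8°):
cos H₀ = −tan(+78.8°) tan(+17.174°) = -1.5608 ≤ −1 ⇒ polar day, H₀ = π.
Bracket: H₀ sin φ sin δ + cos φ cos δ sin H₀ = 3.1416×0.98096×0.29527 + 0.19423×0.95541×0.00000 = 0.909958 + 0.000000 = 0.909958.
Q̄ = (S₀/π) × [bracket] = (1361/π) × 0.909958 = 394.21 W/m².
Ratio Q̄_A / Q̄_B = 463.76 / 394.21 = 1.176.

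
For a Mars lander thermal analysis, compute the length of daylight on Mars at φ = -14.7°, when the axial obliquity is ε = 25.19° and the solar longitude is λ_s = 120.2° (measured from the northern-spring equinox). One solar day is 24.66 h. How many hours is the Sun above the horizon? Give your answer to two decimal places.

Solar declination: sin δ = sin ε · sin λ_s = sin 25.19° × sin 120.2° = 0.36785, so δ = +21.583°.
cos H₀ = −tan φ · tan δ = −tan(-14.7°) × tan(+21.583°) = 0.1038, so H₀ = 1.4668 rad = 84.04°.
Daylight = 2H₀/(2π) × 24.66 h = (1.4668/π) × 24.66 = 11.51 h.

11.51 h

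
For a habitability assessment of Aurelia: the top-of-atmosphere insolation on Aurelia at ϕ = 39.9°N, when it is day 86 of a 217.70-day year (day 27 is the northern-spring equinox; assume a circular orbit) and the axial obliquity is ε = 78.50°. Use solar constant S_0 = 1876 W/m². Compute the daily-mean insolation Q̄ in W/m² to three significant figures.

Q̄ ≈ 1.17e+03 W/m²

Solar longitude: L_s = 360° × (86 − 27)/217.70 = 97.565°.
sin δ = sin 78.50° × sin 97.565° = 0.97139, so δ = +76.263°.
cos h₀ = −tan(+39.9°) tan(+76.263°) = -3.4203 ≤ −1 ⇒ polar day, h₀ = π.
Bracket: h₀ sin ϕ sin δ + cos ϕ cos δ sin h₀ = 3.1416×0.64145×0.97139 + 0.76717×0.23747×0.00000 = 1.957525 + 0.000000 = 1.957525.
Q̄ = (S_0/π) × [bracket] = (1876/π) × 1.957525 = 1169 W/m².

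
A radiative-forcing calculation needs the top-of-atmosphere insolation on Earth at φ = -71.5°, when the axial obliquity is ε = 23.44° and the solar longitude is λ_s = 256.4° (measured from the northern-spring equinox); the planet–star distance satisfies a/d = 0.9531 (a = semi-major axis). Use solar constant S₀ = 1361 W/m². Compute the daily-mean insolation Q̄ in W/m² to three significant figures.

Solar declination: sin δ = sin ε · sin λ_s = sin 23.44° × sin 256.4° = -0.38663, so δ = -22.745°.
cos H₀ = −tan(-71.5°) tan(-22.745°) = -1.2530 ≤ −1 ⇒ polar day, H₀ = π.
Bracket: H₀ sin φ sin δ + cos φ cos δ sin H₀ = 3.1416×-0.94832×-0.38663 + 0.31730×0.92223×0.00000 = 1.151864 + 0.000000 = 1.151864.
Inverse-square distance factor (a/d)² = 0.9531² = 0.908400.
Q̄ = (S₀/π) × 0.908400 × [bracket] = (1361/π) × 0.908400 × 1.151864 = 453.3 W/m².

Q̄ ≈ 453 W/m²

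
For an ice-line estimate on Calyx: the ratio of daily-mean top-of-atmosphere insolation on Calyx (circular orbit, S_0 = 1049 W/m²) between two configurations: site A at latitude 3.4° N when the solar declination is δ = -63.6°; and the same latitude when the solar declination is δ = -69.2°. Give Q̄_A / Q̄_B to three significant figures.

Q̄_A / Q̄_B ≈ 1.34

— Configuration A (ϕ=+3.4°):
cos h₀ = −tan(+3.4°) tan(-63.600°) = 0.1197, h₀ = 1.4508 rad.
Bracket: h₀ sin ϕ sin δ + cos ϕ cos δ sin h₀ = 1.4508×0.05931×-0.89571 + 0.99824×0.44464×0.99281 = -0.077073 + 0.440666 = 0.363593.
Q̄ = (S_0/π) × [bracket] = (1049/π) × 0.363593 = 121.41 W/m².
— Configuration B (ϕ=+3.4°):
cos h₀ = −tan(+3.4°) tan(-69.200°) = 0.1564, h₀ = 1.4138 rad.
Bracket: h₀ sin ϕ sin δ + cos ϕ cos δ sin h₀ = 1.4138×0.05931×-0.93483 + 0.99824×0.35511×0.98769 = -0.078388 + 0.350121 = 0.271733.
Q̄ = (S_0/π) × [bracket] = (1049/π) × 0.271733 = 90.734 W/m².
Ratio Q̄_A / Q̄_B = 121.41 / 90.734 = 1.338.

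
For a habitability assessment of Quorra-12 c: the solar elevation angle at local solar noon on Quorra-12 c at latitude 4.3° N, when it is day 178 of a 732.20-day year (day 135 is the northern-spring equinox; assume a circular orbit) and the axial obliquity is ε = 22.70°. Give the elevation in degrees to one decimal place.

86.3°

Solar longitude: λ_s = 360° × (178 − 135)/732.20 = 21.142°.
sin δ = sin 22.70° × sin 21.142° = 0.13919, so δ = +8.001°.
At local noon the hour angle is zero, so the zenith angle equals |φ − δ| = |+4.3° − (+8.001°)| = 3.701°.
Elevation = 90° − 3.701° = 86.3°.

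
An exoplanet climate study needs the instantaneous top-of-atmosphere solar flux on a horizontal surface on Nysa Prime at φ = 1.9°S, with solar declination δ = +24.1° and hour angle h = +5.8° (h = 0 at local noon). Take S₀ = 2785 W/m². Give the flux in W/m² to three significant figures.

2.49e+03 W/m²

cos θ_z = sin φ sin δ + cos φ cos δ cos h = -0.013538 + 0.907662 = 0.894124.
Flux = S₀ · cos θ_z = 2785 × 0.894124 = 2490 W/m².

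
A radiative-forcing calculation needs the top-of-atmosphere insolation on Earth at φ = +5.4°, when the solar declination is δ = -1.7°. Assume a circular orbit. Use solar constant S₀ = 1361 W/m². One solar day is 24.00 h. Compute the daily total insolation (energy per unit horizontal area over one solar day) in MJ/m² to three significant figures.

37.1 MJ/m²

cos H₀ = −tan(+5.4°) tan(-1.700°) = 0.0028, H₀ = 1.5680 rad.
Bracket: H₀ sin φ sin δ + cos φ cos δ sin H₀ = 1.5680×0.09411×-0.02967 + 0.99556×0.99956×1.00000 = -0.004378 + 0.995122 = 0.990744.
Q̄ = (S₀/π) × [bracket] = (1361/π) × 0.990744 = 429.21 W/m².
Daily total = Q̄ × 24.00 h × 3600 s/h = 429.21 × 24.00 × 3600 / 10⁶ = 37.08 MJ/m².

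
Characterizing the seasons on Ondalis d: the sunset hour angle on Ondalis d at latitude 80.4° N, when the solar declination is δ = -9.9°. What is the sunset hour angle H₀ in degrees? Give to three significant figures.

H₀ = 0.00°

cos H₀ = −tan φ · tan δ = 1.0319 ≥ 1, so the host star never rises (polar night) and H₀ = 0.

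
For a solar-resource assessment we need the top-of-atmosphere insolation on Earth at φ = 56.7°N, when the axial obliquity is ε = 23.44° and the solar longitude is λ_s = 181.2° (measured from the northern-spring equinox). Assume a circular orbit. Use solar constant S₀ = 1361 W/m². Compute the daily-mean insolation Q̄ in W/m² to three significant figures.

Q̄ ≈ 233 W/m²

Solar declination: sin δ = sin ε · sin λ_s = sin 23.44° × sin 181.2° = -0.00833, so δ = -0.477°.
cos H₀ = −tan(+56.7°) tan(-0.477°) = 0.0127, H₀ = 1.5581 rad.
Bracket: H₀ sin φ sin δ + cos φ cos δ sin H₀ = 1.5581×0.83581×-0.00833 + 0.54902×0.99997×0.99992 = -0.010848 + 0.548960 = 0.538112.
Q̄ = (S₀/π) × [bracket] = (1361/π) × 0.538112 = 233.1 W/m².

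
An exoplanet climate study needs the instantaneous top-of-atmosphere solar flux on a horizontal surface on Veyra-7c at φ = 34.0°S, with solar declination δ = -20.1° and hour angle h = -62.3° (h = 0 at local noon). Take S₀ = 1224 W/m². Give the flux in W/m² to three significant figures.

678 W/m²

cos θ_z = sin φ sin δ + cos φ cos δ cos h = 0.192172 + 0.361900 = 0.554072.
Flux = S₀ · cos θ_z = 1224 × 0.554072 = 678.2 W/m².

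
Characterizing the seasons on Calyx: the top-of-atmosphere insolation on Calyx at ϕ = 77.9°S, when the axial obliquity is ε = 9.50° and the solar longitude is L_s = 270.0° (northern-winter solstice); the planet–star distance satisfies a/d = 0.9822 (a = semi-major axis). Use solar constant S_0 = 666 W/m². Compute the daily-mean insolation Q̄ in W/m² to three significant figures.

Q̄ ≈ 108 W/m²

Solar declination: sin δ = sin ε · sin L_s = sin 9.50° × sin 270.0° = -0.16505, so δ = -9.500°.
cos h₀ = −tan(-77.9°) tan(-9.500°) = -0.7806, h₀ = 2.4664 rad.
Bracket: h₀ sin ϕ sin δ + cos ϕ cos δ sin h₀ = 2.4664×-0.97778×-0.16505 + 0.20962×0.98629×0.62505 = 0.398034 + 0.129227 = 0.527261.
Inverse-square distance factor (a/d)² = 0.9822² = 0.964717.
Q̄ = (S_0/π) × 0.964717 × [bracket] = (666/π) × 0.964717 × 0.527261 = 107.8 W/m².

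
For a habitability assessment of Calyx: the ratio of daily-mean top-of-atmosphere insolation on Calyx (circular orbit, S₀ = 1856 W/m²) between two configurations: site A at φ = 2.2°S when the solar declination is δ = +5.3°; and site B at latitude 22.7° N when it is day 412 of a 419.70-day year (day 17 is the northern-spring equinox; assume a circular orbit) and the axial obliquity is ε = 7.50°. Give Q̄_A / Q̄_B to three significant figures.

— Configuration A (φ=-2.2°):
cos H₀ = −tan(-2.2°) tan(+5.300°) = 0.0036, H₀ = 1.5672 rad.
Bracket: H₀ sin φ sin δ + cos φ cos δ sin H₀ = 1.5672×-0.03839×0.09237 + 0.99926×0.99572×0.99999 = -0.005557 + 0.994973 = 0.989416.
Q̄ = (S₀/π) × [bracket] = (1856/π) × 0.989416 = 584.53 W/m².
— Configuration B (φ=+22.7°):
Solar longitude: λ_s = 360° × (412 − 17)/419.70 = 338.813°.
sin δ = sin 7.50° × sin 338.813° = -0.04717, so δ = -2.704°.
cos H₀ = −tan(+22.7°) tan(-2.704°) = 0.0198, H₀ = 1.5510 rad.
Bracket: H₀ sin φ sin δ + cos φ cos δ sin H₀ = 1.5510×0.38591×-0.04717 + 0.92254×0.99889×0.99980 = -0.028233 + 0.921332 = 0.893099.
Q̄ = (S₀/π) × [bracket] = (1856/π) × 0.893099 = 527.63 W/m².
Ratio Q̄_A / Q̄_B = 584.53 / 527.63 = 1.108.

Q̄_A / Q̄_B ≈ 1.11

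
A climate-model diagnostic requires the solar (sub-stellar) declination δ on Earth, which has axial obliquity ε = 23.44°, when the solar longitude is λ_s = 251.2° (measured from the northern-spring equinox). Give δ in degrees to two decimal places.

sin δ = sin ε · sin λ_s = sin 23.44° × sin 251.2° = -0.376566.
δ = arcsin(-0.376566) = -22.12°.

δ = -22.12°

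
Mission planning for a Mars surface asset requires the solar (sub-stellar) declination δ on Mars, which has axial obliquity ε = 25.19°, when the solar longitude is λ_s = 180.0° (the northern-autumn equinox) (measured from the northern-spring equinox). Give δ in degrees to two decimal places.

sin δ = sin ε · sin λ_s = sin 25.19° × sin 180.0° = 0.000000.
δ = arcsin(0.000000) = +0.00°.

δ = +0.00°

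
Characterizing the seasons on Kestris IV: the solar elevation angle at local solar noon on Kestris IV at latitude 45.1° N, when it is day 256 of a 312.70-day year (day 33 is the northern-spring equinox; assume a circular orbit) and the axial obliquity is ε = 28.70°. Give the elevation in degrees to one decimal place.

17.0°

Solar longitude: λ_s = 360° × (256 − 33)/312.70 = 256.732°.
sin δ = sin 28.70° × sin 256.732° = -0.46740, so δ = -27.866°.
At local noon the hour angle is zero, so the zenith angle equals |φ − δ| = |+45.1° − (-27.866°)| = 72.966°.
Elevation = 90° − 72.966° = 17.0°.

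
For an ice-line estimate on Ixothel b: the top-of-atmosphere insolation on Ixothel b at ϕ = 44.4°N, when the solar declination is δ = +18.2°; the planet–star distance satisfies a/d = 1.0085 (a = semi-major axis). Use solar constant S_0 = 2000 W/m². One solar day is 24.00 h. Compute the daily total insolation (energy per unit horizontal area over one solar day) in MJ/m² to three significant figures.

59.2 MJ/m²

cos h₀ = −tan(+44.4°) tan(+18.200°) = -0.3220, h₀ = 1.8986 rad.
Bracket: h₀ sin ϕ sin δ + cos ϕ cos δ sin h₀ = 1.8986×0.69966×0.31233 + 0.71447×0.94997×0.94675 = 0.414891 + 0.642583 = 1.057474.
Inverse-square distance factor (a/d)² = 1.0085² = 1.017072.
Q̄ = (S_0/π) × 1.017072 × [bracket] = (2000/π) × 1.017072 × 1.057474 = 684.70 W/m².
Daily total = Q̄ × 24.00 h × 3600 s/h = 684.70 × 24.00 × 3600 / 10⁶ = 59.16 MJ/m².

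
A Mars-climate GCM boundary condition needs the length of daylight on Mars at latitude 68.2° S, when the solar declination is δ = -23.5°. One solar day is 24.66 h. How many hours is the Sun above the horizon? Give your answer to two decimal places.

Sunrise equation: cos H₀ = −tan φ · tan δ = -1.0871 ≤ −1, so the Sun never sets (polar day) and H₀ = π.
Daylight = 2H₀/(2π) × 24.66 h = (3.1416/π) × 24.66 = 24.66 h.

24.66 h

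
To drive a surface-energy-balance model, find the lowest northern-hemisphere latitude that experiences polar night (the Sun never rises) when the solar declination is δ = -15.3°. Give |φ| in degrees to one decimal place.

Polar night requires cos H₀ = −tan φ tan δ ≥ 1, i.e. tan φ tan δ ≤ −1.
The boundary is |tan φ| · |tan δ| = 1, so |φ| = 90° − |δ| = 90° − 15.3° = 74.7° in the northern hemisphere.

|φ| = 74.7°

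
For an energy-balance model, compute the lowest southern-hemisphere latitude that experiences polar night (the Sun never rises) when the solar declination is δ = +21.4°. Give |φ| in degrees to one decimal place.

|φ| = 68.6°

Polar night requires cos H₀ = −tan φ tan δ ≥ 1, i.e. tan φ tan δ ≤ −1.
The boundary is |tan φ| · |tan δ| = 1, so |φ| = 90° − |δ| = 90° − 21.4° = 68.6° in the southern hemisphere.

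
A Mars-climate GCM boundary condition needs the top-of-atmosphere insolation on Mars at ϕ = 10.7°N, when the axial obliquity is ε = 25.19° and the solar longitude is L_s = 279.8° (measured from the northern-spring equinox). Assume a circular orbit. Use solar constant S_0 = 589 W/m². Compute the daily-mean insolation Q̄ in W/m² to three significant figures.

Solar declination: sin δ = sin ε · sin L_s = sin 25.19° × sin 279.8° = -0.41941, so δ = -24.797°.
cos h₀ = −tan(+10.7°) tan(-24.797°) = 0.0873, h₀ = 1.4834 rad.
Bracket: h₀ sin ϕ sin δ + cos ϕ cos δ sin h₀ = 1.4834×0.18567×-0.41941 + 0.98261×0.90780×0.99618 = -0.115515 + 0.888606 = 0.773091.
Q̄ = (S_0/π) × [bracket] = (589/π) × 0.773091 = 144.9 W/m².

Q̄ ≈ 145 W/m²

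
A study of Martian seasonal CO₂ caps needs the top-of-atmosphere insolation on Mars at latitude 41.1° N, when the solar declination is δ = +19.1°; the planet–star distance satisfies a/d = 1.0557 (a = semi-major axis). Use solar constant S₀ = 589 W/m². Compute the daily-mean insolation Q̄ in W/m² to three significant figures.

cos H₀ = −tan(+41.1°) tan(+19.100°) = -0.3021, H₀ = 1.8777 rad.
Bracket: H₀ sin φ sin δ + cos φ cos δ sin H₀ = 1.8777×0.65738×0.32722 + 0.75356×0.94495×0.95328 = 0.403908 + 0.678808 = 1.082716.
Inverse-square distance factor (a/d)² = 1.0557² = 1.114502.
Q̄ = (S₀/π) × 1.114502 × [bracket] = (589/π) × 1.114502 × 1.082716 = 226.2 W/m².

Q̄ ≈ 226 W/m²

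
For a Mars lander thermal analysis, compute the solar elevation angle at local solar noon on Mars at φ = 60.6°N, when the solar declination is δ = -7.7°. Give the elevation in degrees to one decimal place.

At local noon the hour angle is zero, so the zenith angle equals |φ − δ| = |+60.6° − (-7.700°)| = 68.300°.
Elevation = 90° − 68.300° = 21.7°.

21.7°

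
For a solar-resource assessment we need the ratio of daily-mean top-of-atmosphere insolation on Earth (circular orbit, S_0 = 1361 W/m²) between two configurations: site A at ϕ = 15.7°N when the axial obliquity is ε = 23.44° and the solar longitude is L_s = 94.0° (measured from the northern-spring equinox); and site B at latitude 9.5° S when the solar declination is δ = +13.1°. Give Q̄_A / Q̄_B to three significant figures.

— Configuration A (ϕ=+15.7°):
Solar declination: sin δ = sin ε · sin L_s = sin 23.44° × sin 94.0° = 0.39682, so δ = +23.380°.
cos h₀ = −tan(+15.7°) tan(+23.380°) = -0.1215, h₀ = 1.6926 rad.
Bracket: h₀ sin ϕ sin δ + cos ϕ cos δ sin h₀ = 1.6926×0.27060×0.39682 + 0.96269×0.91790×0.99259 = 0.181751 + 0.877105 = 1.058856.
Q̄ = (S_0/π) × [bracket] = (1361/π) × 1.058856 = 458.72 W/m².
— Configuration B (ϕ=-9.5°):
cos h₀ = −tan(-9.5°) tan(+13.100°) = 0.0389, h₀ = 1.5318 rad.
Bracket: h₀ sin ϕ sin δ + cos ϕ cos δ sin h₀ = 1.5318×-0.16505×0.22665 + 0.98629×0.97398×0.99924 = -0.057302 + 0.959897 = 0.902595.
Q̄ = (S_0/π) × [bracket] = (1361/π) × 0.902595 = 391.02 W/m².
Ratio Q̄_A / Q̄_B = 458.72 / 391.02 = 1.173.

Q̄_A / Q̄_B ≈ 1.17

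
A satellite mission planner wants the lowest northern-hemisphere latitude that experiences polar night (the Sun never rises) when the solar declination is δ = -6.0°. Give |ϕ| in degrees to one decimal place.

Polar night requires cos h₀ = −tan ϕ tan δ ≥ 1, i.e. tan ϕ tan δ ≤ −1.
The boundary is |tan ϕ| · |tan δ| = 1, so |ϕ| = 90° − |δ| = 90° − 6.0° = 84.0° in the northern hemisphere.

|ϕ| = 84.0°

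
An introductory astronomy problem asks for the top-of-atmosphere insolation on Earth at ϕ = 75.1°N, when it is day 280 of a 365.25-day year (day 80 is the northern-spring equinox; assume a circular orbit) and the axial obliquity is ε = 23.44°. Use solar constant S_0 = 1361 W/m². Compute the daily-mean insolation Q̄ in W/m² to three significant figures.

Q̄ ≈ 44.7 W/m²

Solar longitude: L_s = 360° × (280 − 80)/365.25 = 197.125°.
sin δ = sin 23.44° × sin 197.125° = -0.11713, so δ = -6.727°.
cos h₀ = −tan(+75.1°) tan(-6.727°) = 0.4433, h₀ = 1.1116 rad.
Bracket: h₀ sin ϕ sin δ + cos ϕ cos δ sin h₀ = 1.1116×0.96638×-0.11713 + 0.25713×0.99312×0.89639 = -0.125824 + 0.228903 = 0.103079.
Q̄ = (S_0/π) × [bracket] = (1361/π) × 0.103079 = 44.66 W/m².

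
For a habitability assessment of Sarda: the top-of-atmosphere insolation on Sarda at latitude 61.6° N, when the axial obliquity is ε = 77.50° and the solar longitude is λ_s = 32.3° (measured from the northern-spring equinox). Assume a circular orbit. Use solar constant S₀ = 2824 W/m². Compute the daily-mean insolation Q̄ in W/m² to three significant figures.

Q̄ ≈ 1.30e+03 W/m²

Solar declination: sin δ = sin ε · sin λ_s = sin 77.50° × sin 32.3° = 0.52169, so δ = +31.445°.
cos H₀ = −tan(+61.6°) tan(+31.445°) = -1.1309 ≤ −1 ⇒ polar day, H₀ = π.
Bracket: H₀ sin φ sin δ + cos φ cos δ sin H₀ = 3.1416×0.87965×0.52169 + 0.47562×0.85314×0.00000 = 1.441695 + 0.000000 = 1.441695.
Q̄ = (S₀/π) × [bracket] = (2824/π) × 1.441695 = 1296 W/m².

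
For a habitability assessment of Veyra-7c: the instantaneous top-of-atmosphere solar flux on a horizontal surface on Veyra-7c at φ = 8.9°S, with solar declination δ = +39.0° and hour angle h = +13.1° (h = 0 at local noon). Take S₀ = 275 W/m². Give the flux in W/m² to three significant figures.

cos θ_z = sin φ sin δ + cos φ cos δ cos h = -0.097362 + 0.747808 = 0.650446.
Flux = S₀ · cos θ_z = 275 × 0.650446 = 178.9 W/m².

179 W/m²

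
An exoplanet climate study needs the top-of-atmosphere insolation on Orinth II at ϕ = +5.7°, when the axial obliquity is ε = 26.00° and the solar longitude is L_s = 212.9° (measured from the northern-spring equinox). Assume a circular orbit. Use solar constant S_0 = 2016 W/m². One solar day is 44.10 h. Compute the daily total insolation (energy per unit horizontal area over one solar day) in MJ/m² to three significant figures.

Solar declination: sin δ = sin ε · sin L_s = sin 26.00° × sin 212.9° = -0.23811, so δ = -13.775°.
cos h₀ = −tan(+5.7°) tan(-13.775°) = 0.0245, h₀ = 1.5463 rad.
Bracket: h₀ sin ϕ sin δ + cos ϕ cos δ sin h₀ = 1.5463×0.09932×-0.23811 + 0.99506×0.97124×0.99970 = -0.036569 + 0.966152 = 0.929583.
Q̄ = (S_0/π) × [bracket] = (2016/π) × 0.929583 = 596.53 W/m².
Daily total = Q̄ × 44.10 h × 3600 s/h = 596.53 × 44.10 × 3600 / 10⁶ = 94.71 MJ/m².

94.7 MJ/m²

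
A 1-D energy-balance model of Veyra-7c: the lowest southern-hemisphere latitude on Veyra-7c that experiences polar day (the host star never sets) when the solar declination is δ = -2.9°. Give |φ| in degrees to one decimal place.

Polar day requires cos H₀ = −tan φ tan δ ≤ −1, i.e. tan φ tan δ ≥ 1.
The boundary is |tan φ| · |tan δ| = 1, so |φ| = 90° − |δ| = 90° − 2.9° = 87.1° in the southern hemisphere.

|φ| = 87.1°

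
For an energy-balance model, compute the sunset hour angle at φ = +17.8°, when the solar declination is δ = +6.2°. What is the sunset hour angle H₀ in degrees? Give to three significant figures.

cos H₀ = −tan φ · tan δ = −tan(+17.8°) × tan(+6.200°) = -0.0349, so H₀ = 1.6057 rad = 92.00°.

H₀ = 92.0°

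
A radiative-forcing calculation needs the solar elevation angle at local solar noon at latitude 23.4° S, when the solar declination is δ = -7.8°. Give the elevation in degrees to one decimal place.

At local noon the hour angle is zero, so the zenith angle equals |φ − δ| = |-23.4° − (-7.800°)| = 15.600°.
Elevation = 90° − 15.600° = 74.4°.

74.4°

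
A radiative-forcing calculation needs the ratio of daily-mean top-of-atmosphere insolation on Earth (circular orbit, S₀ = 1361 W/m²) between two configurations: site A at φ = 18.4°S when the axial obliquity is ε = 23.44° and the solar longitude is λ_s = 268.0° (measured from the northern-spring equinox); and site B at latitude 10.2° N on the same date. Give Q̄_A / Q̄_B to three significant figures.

Q̄_A / Q̄_B ≈ 1.35

— Configuration A (φ=-18.4°):
Solar declination: sin δ = sin ε · sin λ_s = sin 23.44° × sin 268.0° = -0.39755, so δ = -23.425°.
cos H₀ = −tan(-18.4°) tan(-23.425°) = -0.1441, H₀ = 1.7154 rad.
Bracket: H₀ sin φ sin δ + cos φ cos δ sin H₀ = 1.7154×-0.31565×-0.39755 + 0.94888×0.91758×0.98956 = 0.215260 + 0.861583 = 1.076843.
Q̄ = (S₀/π) × [bracket] = (1361/π) × 1.076843 = 466.51 W/m².
— Configuration B (φ=+10.2°):
cos H₀ = −tan(+10.2°) tan(-23.425°) = 0.0780, H₀ = 1.4928 rad.
Bracket: H₀ sin φ sin δ + cos φ cos δ sin H₀ = 1.4928×0.17708×-0.39755 + 0.98420×0.91758×0.99696 = -0.105090 + 0.900337 = 0.795247.
Q̄ = (S₀/π) × [bracket] = (1361/π) × 0.795247 = 344.52 W/m².
Ratio Q̄_A / Q̄_B = 466.51 / 344.52 = 1.354.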